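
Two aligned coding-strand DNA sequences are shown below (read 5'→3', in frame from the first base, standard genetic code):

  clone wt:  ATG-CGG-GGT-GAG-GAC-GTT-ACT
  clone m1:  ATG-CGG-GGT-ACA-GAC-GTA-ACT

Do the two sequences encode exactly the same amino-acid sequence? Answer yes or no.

Codon 1: ATG Met / ATG Met — identical.
Codon 2: CGG Arg / CGG Arg — identical.
Codon 3: GGT Gly / GGT Gly — identical.
Codon 4: GAG Glu / ACA Thr — nonsynonymous.
Codon 5: GAC Asp / GAC Asp — identical.
Codon 6: GTT Val / GTA Val — synonymous.
Codon 7: ACT Thr / ACT Thr — identical.
Nonsynonymous differences: 1 → different protein.

no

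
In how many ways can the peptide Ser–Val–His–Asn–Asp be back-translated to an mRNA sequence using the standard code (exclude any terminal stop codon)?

192

Ser: 6 codons.
Val: 4 codons.
His: 2 codons.
Asn: 2 codons.
Asp: 2 codons.
6 × 4 × 2 × 2 × 2 = 192.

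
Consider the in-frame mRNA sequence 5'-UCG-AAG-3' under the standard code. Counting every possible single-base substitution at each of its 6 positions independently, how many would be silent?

4

Codon 1 (UCG, Ser): 3 synonymous substitutions.
Codon 2 (AAG, Lys): 1 synonymous substitution.
Total: 3 + 1 = 4.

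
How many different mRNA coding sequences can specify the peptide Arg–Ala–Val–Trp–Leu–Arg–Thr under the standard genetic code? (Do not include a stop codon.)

13824

Arg: 6 codons.
Ala: 4 codons.
Val: 4 codons.
Trp: 1 codon.
Leu: 6 codons.
Arg: 6 codons.
Thr: 4 codons.
6 × 4 × 4 × 1 × 6 × 6 × 4 = 13824.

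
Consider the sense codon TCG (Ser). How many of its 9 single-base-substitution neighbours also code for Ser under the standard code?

3

Position 1: none → 0 synonymous.
Position 2: none → 0 synonymous.
Position 3: TCT, TCC, TCA → 3 synonymous.
Total: 0 + 0 + 3 = 3.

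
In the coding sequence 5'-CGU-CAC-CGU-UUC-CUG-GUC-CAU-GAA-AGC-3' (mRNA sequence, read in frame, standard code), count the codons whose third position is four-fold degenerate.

4

Codon 1 CGU (Arg): third position 4-fold.
Codon 2 CAC (His): third position 2-fold.
Codon 3 CGU (Arg): third position 4-fold.
Codon 4 UUC (Phe): third position 2-fold.
Codon 5 CUG (Leu): third position 4-fold.
Codon 6 GUC (Val): third position 4-fold.
Codon 7 CAU (His): third position 2-fold.
Codon 8 GAA (Glu): third position 2-fold.
Codon 9 AGC (Ser): third position 2-fold.
Four-fold degenerate third positions: 4.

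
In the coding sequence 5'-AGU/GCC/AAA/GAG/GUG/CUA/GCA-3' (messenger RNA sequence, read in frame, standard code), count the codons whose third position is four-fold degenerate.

Codon 1 AGU (Ser): third position 2-fold.
Codon 2 GCC (Ala): third position 4-fold.
Codon 3 AAA (Lys): third position 2-fold.
Codon 4 GAG (Glu): third position 2-fold.
Codon 5 GUG (Val): third position 4-fold.
Codon 6 CUA (Leu): third position 4-fold.
Codon 7 GCA (Ala): third position 4-fold.
Four-fold degenerate third positions: 4.

4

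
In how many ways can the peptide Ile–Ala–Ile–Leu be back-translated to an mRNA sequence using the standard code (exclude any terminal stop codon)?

Ile: 3 codons.
Ala: 4 codons.
Ile: 3 codons.
Leu: 6 codons.
3 × 4 × 3 × 6 = 216.

216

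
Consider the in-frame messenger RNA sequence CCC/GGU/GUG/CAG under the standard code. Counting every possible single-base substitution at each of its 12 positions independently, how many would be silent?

10

Codon 1 (CCC, Pro): 3 synonymous substitutions.
Codon 2 (GGU, Gly): 3 synonymous substitutions.
Codon 3 (GUG, Val): 3 synonymous substitutions.
Codon 4 (CAG, Gln): 1 synonymous substitution.
Total: 3 + 3 + 3 + 1 = 10.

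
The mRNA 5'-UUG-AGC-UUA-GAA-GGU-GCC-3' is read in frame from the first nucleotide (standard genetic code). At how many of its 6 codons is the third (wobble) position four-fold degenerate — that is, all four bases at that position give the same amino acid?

2

Codon 1 UUG (Leu): third position 2-fold.
Codon 2 AGC (Ser): third position 2-fold.
Codon 3 UUA (Leu): third position 2-fold.
Codon 4 GAA (Glu): third position 2-fold.
Codon 5 GGU (Gly): third position 4-fold.
Codon 6 GCC (Ala): third position 4-fold.
Four-fold degenerate third positions: 2.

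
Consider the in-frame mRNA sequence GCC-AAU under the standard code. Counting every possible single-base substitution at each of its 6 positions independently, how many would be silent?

Codon 1 (GCC, Ala): 3 synonymous substitutions.
Codon 2 (AAU, Asn): 1 synonymous substitution.
Total: 3 + 1 = 4.

4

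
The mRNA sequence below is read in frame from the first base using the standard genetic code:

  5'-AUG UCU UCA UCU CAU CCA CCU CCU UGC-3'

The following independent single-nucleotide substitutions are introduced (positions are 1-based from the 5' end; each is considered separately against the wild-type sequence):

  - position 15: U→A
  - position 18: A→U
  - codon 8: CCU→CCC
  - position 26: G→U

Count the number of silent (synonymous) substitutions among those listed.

Codon 5: CAU (His) → CAA (Gln) — missense.
Codon 6: CCA (Pro) → CCU (Pro) — synonymous.
Codon 8: CCU (Pro) → CCC (Pro) — synonymous.
Codon 9: UGC (Cys) → UUC (Phe) — missense.
Synonymous: 2 of 4.

2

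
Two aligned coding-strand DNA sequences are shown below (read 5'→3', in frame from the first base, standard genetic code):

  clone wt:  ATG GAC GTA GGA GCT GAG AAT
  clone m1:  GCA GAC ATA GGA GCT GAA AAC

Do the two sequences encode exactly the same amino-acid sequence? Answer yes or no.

no

Codon 1: ATG Met / GCA Ala — nonsynonymous.
Codon 2: GAC Asp / GAC Asp — identical.
Codon 3: GTA Val / ATA Ile — nonsynonymous.
Codon 4: GGA Gly / GGA Gly — identical.
Codon 5: GCT Ala / GCT Ala — identical.
Codon 6: GAG Glu / GAA Glu — synonymous.
Codon 7: AAT Asn / AAC Asn — synonymous.
Nonsynonymous differences: 2 → different protein.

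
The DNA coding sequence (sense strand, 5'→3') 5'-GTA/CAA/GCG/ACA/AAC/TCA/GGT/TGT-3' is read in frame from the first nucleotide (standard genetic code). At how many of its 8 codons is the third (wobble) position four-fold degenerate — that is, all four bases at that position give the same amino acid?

5

Codon 1 GTA (Val): third position 4-fold.
Codon 2 CAA (Gln): third position 2-fold.
Codon 3 GCG (Ala): third position 4-fold.
Codon 4 ACA (Thr): third position 4-fold.
Codon 5 AAC (Asn): third position 2-fold.
Codon 6 TCA (Ser): third position 4-fold.
Codon 7 GGT (Gly): third position 4-fold.
Codon 8 TGT (Cys): third position 2-fold.
Four-fold degenerate third positions: 5.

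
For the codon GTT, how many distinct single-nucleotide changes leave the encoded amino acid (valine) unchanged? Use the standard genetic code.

3

Position 1: none → 0 synonymous.
Position 2: none → 0 synonymous.
Position 3: GTC, GTA, GTG → 3 synonymous.
Total: 0 + 0 + 3 = 3.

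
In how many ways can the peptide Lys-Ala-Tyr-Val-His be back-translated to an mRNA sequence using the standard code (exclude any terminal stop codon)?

Lys: 2 codons.
Ala: 4 codons.
Tyr: 2 codons.
Val: 4 codons.
His: 2 codons.
2 × 4 × 2 × 4 × 2 = 128.

128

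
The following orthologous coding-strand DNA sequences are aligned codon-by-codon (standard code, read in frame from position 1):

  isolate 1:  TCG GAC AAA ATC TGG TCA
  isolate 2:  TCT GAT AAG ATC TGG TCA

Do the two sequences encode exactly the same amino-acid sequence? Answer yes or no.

Codon 1: TCG Ser / TCT Ser — synonymous.
Codon 2: GAC Asp / GAT Asp — synonymous.
Codon 3: AAA Lys / AAG Lys — synonymous.
Codon 4: ATC Ile / ATC Ile — identical.
Codon 5: TGG Trp / TGG Trp — identical.
Codon 6: TCA Ser / TCA Ser — identical.
Nonsynonymous differences: 0 → same protein.

yes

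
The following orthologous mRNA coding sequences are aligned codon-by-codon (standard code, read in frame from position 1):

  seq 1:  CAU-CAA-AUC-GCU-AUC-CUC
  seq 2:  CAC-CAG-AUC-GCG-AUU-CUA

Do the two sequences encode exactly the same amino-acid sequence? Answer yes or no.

Codon 1: CAU His / CAC His — synonymous.
Codon 2: CAA Gln / CAG Gln — synonymous.
Codon 3: AUC Ile / AUC Ile — identical.
Codon 4: GCU Ala / GCG Ala — synonymous.
Codon 5: AUC Ile / AUU Ile — synonymous.
Codon 6: CUC Leu / CUA Leu — synonymous.
Nonsynonymous differences: 0 → same protein.

yes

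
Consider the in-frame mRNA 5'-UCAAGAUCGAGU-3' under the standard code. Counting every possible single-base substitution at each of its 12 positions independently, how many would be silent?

Codon 1 (UCA, Ser): 3 synonymous substitutions.
Codon 2 (AGA, Arg): 2 synonymous substitutions.
Codon 3 (UCG, Ser): 3 synonymous substitutions.
Codon 4 (AGU, Ser): 1 synonymous substitution.
Total: 3 + 2 + 3 + 1 = 9.

9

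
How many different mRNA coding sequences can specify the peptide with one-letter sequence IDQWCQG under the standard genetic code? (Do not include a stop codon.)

Ile: 3 codons.
Asp: 2 codons.
Gln: 2 codons.
Trp: 1 codon.
Cys: 2 codons.
Gln: 2 codons.
Gly: 4 codons.
3 × 2 × 2 × 1 × 2 × 2 × 4 = 192.

192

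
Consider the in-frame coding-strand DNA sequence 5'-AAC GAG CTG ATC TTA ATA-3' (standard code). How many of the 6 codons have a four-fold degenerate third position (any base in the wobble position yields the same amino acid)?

1

Codon 1 AAC (Asn): third position 2-fold.
Codon 2 GAG (Glu): third position 2-fold.
Codon 3 CTG (Leu): third position 4-fold.
Codon 4 ATC (Ile): third position 3-fold.
Codon 5 TTA (Leu): third position 2-fold.
Codon 6 ATA (Ile): third position 3-fold.
Four-fold degenerate third positions: 1.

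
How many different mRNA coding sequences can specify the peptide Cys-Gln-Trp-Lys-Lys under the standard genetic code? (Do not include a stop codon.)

16

Cys: 2 codons.
Gln: 2 codons.
Trp: 1 codon.
Lys: 2 codons.
Lys: 2 codons.
2 × 2 × 1 × 2 × 2 = 16.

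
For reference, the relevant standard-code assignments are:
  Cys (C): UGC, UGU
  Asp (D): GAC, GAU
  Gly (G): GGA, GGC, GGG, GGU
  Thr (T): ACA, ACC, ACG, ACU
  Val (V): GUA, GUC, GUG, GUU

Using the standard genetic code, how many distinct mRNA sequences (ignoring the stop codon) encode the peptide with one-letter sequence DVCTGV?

1024

Asp: 2 codons.
Val: 4 codons.
Cys: 2 codons.
Thr: 4 codons.
Gly: 4 codons.
Val: 4 codons.
2 × 4 × 2 × 4 × 4 × 4 = 1024.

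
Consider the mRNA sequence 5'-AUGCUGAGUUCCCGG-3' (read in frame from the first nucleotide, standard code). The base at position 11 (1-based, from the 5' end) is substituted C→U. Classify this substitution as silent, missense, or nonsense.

missense

Position 11 falls in codon 4: UCC → Ser.
After the substitution the codon is UUC → Phe.
Ser ≠ Phe, so this is a missense mutation.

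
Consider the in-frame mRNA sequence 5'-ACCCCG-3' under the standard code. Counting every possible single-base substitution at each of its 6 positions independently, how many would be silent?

6

Codon 1 (ACC, Thr): 3 synonymous substitutions.
Codon 2 (CCG, Pro): 3 synonymous substitutions.
Total: 3 + 3 = 6.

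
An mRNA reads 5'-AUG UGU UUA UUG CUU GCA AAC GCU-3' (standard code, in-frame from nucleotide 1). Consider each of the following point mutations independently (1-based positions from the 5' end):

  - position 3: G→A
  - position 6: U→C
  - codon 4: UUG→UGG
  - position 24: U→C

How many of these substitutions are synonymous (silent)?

Codon 1: AUG (Met) → AUA (Ile) — missense.
Codon 2: UGU (Cys) → UGC (Cys) — synonymous.
Codon 4: UUG (Leu) → UGG (Trp) — missense.
Codon 8: GCU (Ala) → GCC (Ala) — synonymous.
Synonymous: 2 of 4.

2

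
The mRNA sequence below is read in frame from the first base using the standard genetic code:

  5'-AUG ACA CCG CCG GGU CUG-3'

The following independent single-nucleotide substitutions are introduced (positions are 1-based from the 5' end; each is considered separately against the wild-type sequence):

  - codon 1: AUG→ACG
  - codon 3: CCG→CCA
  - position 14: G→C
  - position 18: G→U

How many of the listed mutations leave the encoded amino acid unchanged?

2

Codon 1: AUG (Met) → ACG (Thr) — missense.
Codon 3: CCG (Pro) → CCA (Pro) — synonymous.
Codon 5: GGU (Gly) → GCU (Ala) — missense.
Codon 6: CUG (Leu) → CUU (Leu) — synonymous.
Synonymous: 2 of 4.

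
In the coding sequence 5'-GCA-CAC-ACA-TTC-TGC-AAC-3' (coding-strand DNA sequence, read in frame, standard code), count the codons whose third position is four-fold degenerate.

2

Codon 1 GCA (Ala): third position 4-fold.
Codon 2 CAC (His): third position 2-fold.
Codon 3 ACA (Thr): third position 4-fold.
Codon 4 TTC (Phe): third position 2-fold.
Codon 5 TGC (Cys): third position 2-fold.
Codon 6 AAC (Asn): third position 2-fold.
Four-fold degenerate third positions: 2.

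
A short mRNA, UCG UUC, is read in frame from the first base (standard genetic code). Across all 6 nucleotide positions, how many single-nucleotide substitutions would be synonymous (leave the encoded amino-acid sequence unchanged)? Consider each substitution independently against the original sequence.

Codon 1 (UCG, Ser): 3 synonymous substitutions.
Codon 2 (UUC, Phe): 1 synonymous substitution.
Total: 3 + 1 = 4.

4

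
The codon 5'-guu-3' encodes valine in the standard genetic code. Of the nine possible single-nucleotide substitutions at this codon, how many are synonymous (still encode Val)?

Position 1: none → 0 synonymous.
Position 2: none → 0 synonymous.
Position 3: GUC, GUA, GUG → 3 synonymous.
Total: 0 + 0 + 3 = 3.

3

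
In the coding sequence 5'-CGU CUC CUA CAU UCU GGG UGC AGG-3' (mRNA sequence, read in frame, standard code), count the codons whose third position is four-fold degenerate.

Codon 1 CGU (Arg): third position 4-fold.
Codon 2 CUC (Leu): third position 4-fold.
Codon 3 CUA (Leu): third position 4-fold.
Codon 4 CAU (His): third position 2-fold.
Codon 5 UCU (Ser): third position 4-fold.
Codon 6 GGG (Gly): third position 4-fold.
Codon 7 UGC (Cys): third position 2-fold.
Codon 8 AGG (Arg): third position 2-fold.
Four-fold degenerate third positions: 5.

5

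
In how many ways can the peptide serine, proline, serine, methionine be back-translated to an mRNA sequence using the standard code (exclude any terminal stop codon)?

144

Ser: 6 codons.
Pro: 4 codons.
Ser: 6 codons.
Met: 1 codon.
6 × 4 × 6 × 1 = 144.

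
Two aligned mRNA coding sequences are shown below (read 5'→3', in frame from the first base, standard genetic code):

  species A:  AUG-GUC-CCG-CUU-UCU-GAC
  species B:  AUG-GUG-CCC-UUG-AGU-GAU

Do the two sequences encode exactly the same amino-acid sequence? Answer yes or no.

Codon 1: AUG Met / AUG Met — identical.
Codon 2: GUC Val / GUG Val — synonymous.
Codon 3: CCG Pro / CCC Pro — synonymous.
Codon 4: CUU Leu / UUG Leu — synonymous.
Codon 5: UCU Ser / AGU Ser — synonymous.
Codon 6: GAC Asp / GAU Asp — synonymous.
Nonsynonymous differences: 0 → same protein.

yes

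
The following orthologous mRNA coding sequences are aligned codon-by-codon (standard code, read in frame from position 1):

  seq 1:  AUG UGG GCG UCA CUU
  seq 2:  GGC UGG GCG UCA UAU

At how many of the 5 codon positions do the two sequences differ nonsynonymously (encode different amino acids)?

2

Codon 1: AUG Met / GGC Gly — nonsynonymous.
Codon 2: UGG Trp / UGG Trp — identical.
Codon 3: GCG Ala / GCG Ala — identical.
Codon 4: UCA Ser / UCA Ser — identical.
Codon 5: CUU Leu / UAU Tyr — nonsynonymous.
Nonsynonymous differences: 2.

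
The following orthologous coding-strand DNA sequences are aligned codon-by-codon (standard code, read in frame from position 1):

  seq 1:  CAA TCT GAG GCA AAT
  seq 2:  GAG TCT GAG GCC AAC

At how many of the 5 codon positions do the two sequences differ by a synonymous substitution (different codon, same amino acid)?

2

Codon 1: CAA Gln / GAG Glu — nonsynonymous.
Codon 2: TCT Ser / TCT Ser — identical.
Codon 3: GAG Glu / GAG Glu — identical.
Codon 4: GCA Ala / GCC Ala — synonymous.
Codon 5: AAT Asn / AAC Asn — synonymous.
Synonymous differences: 2.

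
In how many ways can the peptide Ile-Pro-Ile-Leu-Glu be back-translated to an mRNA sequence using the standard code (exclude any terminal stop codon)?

432

Ile: 3 codons.
Pro: 4 codons.
Ile: 3 codons.
Leu: 6 codons.
Glu: 2 codons.
3 × 4 × 3 × 6 × 2 = 432.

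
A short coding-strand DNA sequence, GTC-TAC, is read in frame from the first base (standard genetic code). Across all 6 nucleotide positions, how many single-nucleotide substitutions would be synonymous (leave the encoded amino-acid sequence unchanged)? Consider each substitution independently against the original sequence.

Codon 1 (GTC, Val): 3 synonymous substitutions.
Codon 2 (TAC, Tyr): 1 synonymous substitution.
Total: 3 + 1 = 4.

4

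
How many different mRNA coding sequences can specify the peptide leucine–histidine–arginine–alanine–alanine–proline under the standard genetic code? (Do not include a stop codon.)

4608

Leu: 6 codons.
His: 2 codons.
Arg: 6 codons.
Ala: 4 codons.
Ala: 4 codons.
Pro: 4 codons.
6 × 2 × 6 × 4 × 4 × 4 = 4608.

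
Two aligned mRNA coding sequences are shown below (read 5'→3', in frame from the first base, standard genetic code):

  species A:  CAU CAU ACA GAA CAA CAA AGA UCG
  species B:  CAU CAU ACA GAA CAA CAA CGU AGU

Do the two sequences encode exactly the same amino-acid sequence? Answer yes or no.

Codon 1: CAU His / CAU His — identical.
Codon 2: CAU His / CAU His — identical.
Codon 3: ACA Thr / ACA Thr — identical.
Codon 4: GAA Glu / GAA Glu — identical.
Codon 5: CAA Gln / CAA Gln — identical.
Codon 6: CAA Gln / CAA Gln — identical.
Codon 7: AGA Arg / CGU Arg — synonymous.
Codon 8: UCG Ser / AGU Ser — synonymous.
Nonsynonymous differences: 0 → same protein.

yes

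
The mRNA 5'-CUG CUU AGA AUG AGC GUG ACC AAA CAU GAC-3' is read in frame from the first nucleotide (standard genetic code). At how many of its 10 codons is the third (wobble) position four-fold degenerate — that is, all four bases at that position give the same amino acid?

Codon 1 CUG (Leu): third position 4-fold.
Codon 2 CUU (Leu): third position 4-fold.
Codon 3 AGA (Arg): third position 2-fold.
Codon 4 AUG (Met): third position 1-fold.
Codon 5 AGC (Ser): third position 2-fold.
Codon 6 GUG (Val): third position 4-fold.
Codon 7 ACC (Thr): third position 4-fold.
Codon 8 AAA (Lys): third position 2-fold.
Codon 9 CAU (His): third position 2-fold.
Codon 10 GAC (Asp): third position 2-fold.
Four-fold degenerate third positions: 4.

4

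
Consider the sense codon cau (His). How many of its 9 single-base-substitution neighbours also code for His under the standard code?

1

Position 1: none → 0 synonymous.
Position 2: none → 0 synonymous.
Position 3: CAC → 1 synonymous.
Total: 0 + 0 + 1 = 1.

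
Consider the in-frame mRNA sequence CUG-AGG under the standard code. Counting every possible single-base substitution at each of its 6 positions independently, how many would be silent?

6

Codon 1 (CUG, Leu): 4 synonymous substitutions.
Codon 2 (AGG, Arg): 2 synonymous substitutions.
Total: 4 + 2 = 6.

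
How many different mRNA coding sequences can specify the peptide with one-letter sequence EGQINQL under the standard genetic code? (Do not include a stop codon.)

Glu: 2 codons.
Gly: 4 codons.
Gln: 2 codons.
Ile: 3 codons.
Asn: 2 codons.
Gln: 2 codons.
Leu: 6 codons.
2 × 4 × 2 × 3 × 2 × 2 × 6 = 1152.

1152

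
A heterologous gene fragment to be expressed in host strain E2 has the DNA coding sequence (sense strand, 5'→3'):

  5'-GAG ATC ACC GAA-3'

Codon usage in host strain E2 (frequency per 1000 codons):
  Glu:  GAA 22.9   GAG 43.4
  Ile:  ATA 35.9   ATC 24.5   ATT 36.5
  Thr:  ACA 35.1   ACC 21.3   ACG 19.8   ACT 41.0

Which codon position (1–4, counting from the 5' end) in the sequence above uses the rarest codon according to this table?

Codon 1 GAG (Glu): 43.4 per 1000.
Codon 2 ATC (Ile): 24.5 per 1000.
Codon 3 ACC (Thr): 21.3 per 1000.
Codon 4 GAA (Glu): 22.9 per 1000.
Lowest frequency is 21.3 at codon 3.

3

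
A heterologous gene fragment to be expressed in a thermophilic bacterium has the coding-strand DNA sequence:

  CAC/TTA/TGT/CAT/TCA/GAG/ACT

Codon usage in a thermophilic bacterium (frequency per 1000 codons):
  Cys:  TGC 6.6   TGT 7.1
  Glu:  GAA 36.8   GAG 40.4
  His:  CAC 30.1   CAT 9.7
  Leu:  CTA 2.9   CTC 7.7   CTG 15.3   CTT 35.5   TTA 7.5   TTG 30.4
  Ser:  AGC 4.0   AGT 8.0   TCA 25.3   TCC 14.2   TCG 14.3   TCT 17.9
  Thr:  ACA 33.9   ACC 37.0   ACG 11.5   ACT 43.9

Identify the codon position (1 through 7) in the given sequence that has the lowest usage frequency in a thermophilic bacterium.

Codon 1 CAC (His): 30.1 per 1000.
Codon 2 TTA (Leu): 7.5 per 1000.
Codon 3 TGT (Cys): 7.1 per 1000.
Codon 4 CAT (His): 9.7 per 1000.
Codon 5 TCA (Ser): 25.3 per 1000.
Codon 6 GAG (Glu): 40.4 per 1000.
Codon 7 ACT (Thr): 43.9 per 1000.
Lowest frequency is 7.1 at codon 3.

3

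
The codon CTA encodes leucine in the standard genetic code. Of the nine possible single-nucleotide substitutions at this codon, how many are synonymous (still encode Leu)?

4

Position 1: TTA → 1 synonymous.
Position 2: none → 0 synonymous.
Position 3: CTT, CTC, CTG → 3 synonymous.
Total: 1 + 0 + 3 = 4.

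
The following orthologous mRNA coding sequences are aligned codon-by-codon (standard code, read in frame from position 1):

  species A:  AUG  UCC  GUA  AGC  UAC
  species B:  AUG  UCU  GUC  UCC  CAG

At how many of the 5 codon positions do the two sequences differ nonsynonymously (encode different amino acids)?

Codon 1: AUG Met / AUG Met — identical.
Codon 2: UCC Ser / UCU Ser — synonymous.
Codon 3: GUA Val / GUC Val — synonymous.
Codon 4: AGC Ser / UCC Ser — synonymous.
Codon 5: UAC Tyr / CAG Gln — nonsynonymous.
Nonsynonymous differences: 1.

1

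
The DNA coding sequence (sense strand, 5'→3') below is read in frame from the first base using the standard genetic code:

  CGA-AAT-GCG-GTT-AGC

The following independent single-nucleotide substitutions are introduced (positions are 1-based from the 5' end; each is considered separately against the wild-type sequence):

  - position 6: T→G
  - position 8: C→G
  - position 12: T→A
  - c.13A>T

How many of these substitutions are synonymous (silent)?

1

Codon 2: AAT (Asn) → AAG (Lys) — missense.
Codon 3: GCG (Ala) → GGG (Gly) — missense.
Codon 4: GTT (Val) → GTA (Val) — synonymous.
Codon 5: AGC (Ser) → TGC (Cys) — missense.
Synonymous: 1 of 4.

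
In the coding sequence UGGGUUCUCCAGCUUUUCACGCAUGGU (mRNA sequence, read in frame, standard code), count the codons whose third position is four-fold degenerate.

Codon 1 UGG (Trp): third position 1-fold.
Codon 2 GUU (Val): third position 4-fold.
Codon 3 CUC (Leu): third position 4-fold.
Codon 4 CAG (Gln): third position 2-fold.
Codon 5 CUU (Leu): third position 4-fold.
Codon 6 UUC (Phe): third position 2-fold.
Codon 7 ACG (Thr): third position 4-fold.
Codon 8 CAU (His): third position 2-fold.
Codon 9 GGU (Gly): third position 4-fold.
Four-fold degenerate third positions: 5.

5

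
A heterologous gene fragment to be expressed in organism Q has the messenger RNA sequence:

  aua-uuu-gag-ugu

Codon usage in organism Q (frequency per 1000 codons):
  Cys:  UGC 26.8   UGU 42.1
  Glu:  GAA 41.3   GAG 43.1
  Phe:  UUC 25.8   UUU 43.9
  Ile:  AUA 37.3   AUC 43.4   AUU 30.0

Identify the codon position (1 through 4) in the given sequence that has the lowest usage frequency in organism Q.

Codon 1 AUA (Ile): 37.3 per 1000.
Codon 2 UUU (Phe): 43.9 per 1000.
Codon 3 GAG (Glu): 43.1 per 1000.
Codon 4 UGU (Cys): 42.1 per 1000.
Lowest frequency is 37.3 at codon 1.

1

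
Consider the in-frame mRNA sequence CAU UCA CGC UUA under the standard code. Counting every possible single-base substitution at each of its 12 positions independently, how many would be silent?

9

Codon 1 (CAU, His): 1 synonymous substitution.
Codon 2 (UCA, Ser): 3 synonymous substitutions.
Codon 3 (CGC, Arg): 3 synonymous substitutions.
Codon 4 (UUA, Leu): 2 synonymous substitutions.
Total: 1 + 3 + 3 + 2 = 9.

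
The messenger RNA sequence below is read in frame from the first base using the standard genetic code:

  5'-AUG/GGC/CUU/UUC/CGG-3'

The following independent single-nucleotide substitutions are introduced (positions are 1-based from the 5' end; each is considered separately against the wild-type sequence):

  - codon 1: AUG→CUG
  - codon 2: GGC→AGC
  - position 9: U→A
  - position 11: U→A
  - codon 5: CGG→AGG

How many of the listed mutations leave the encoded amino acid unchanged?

Codon 1: AUG (Met) → CUG (Leu) — missense.
Codon 2: GGC (Gly) → AGC (Ser) — missense.
Codon 3: CUU (Leu) → CUA (Leu) — synonymous.
Codon 4: UUC (Phe) → UAC (Tyr) — missense.
Codon 5: CGG (Arg) → AGG (Arg) — synonymous.
Synonymous: 2 of 5.

2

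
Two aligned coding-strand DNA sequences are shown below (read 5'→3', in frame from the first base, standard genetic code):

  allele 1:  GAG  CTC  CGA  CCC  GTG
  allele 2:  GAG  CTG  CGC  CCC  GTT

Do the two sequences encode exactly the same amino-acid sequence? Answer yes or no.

Codon 1: GAG Glu / GAG Glu — identical.
Codon 2: CTC Leu / CTG Leu — synonymous.
Codon 3: CGA Arg / CGC Arg — synonymous.
Codon 4: CCC Pro / CCC Pro — identical.
Codon 5: GTG Val / GTT Val — synonymous.
Nonsynonymous differences: 0 → same protein.

yes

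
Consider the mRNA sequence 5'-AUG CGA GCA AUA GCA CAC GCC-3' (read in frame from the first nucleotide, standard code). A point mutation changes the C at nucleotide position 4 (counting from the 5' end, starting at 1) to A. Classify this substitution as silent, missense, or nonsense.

silent

Position 4 falls in codon 2: CGA → Arg.
After the substitution the codon is AGA → Arg.
Both encode Arg, so the change is synonymous.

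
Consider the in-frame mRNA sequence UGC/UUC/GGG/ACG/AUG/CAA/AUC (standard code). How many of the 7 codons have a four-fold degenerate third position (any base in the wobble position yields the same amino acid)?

2

Codon 1 UGC (Cys): third position 2-fold.
Codon 2 UUC (Phe): third position 2-fold.
Codon 3 GGG (Gly): third position 4-fold.
Codon 4 ACG (Thr): third position 4-fold.
Codon 5 AUG (Met): third position 1-fold.
Codon 6 CAA (Gln): third position 2-fold.
Codon 7 AUC (Ile): third position 3-fold.
Four-fold degenerate third positions: 2.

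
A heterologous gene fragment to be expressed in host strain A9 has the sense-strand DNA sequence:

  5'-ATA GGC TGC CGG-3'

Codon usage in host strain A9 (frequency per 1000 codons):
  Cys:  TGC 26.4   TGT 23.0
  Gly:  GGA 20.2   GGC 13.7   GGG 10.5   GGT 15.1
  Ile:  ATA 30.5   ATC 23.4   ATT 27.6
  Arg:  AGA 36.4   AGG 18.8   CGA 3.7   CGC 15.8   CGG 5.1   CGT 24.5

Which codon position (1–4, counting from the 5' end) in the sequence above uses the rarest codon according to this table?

4

Codon 1 ATA (Ile): 30.5 per 1000.
Codon 2 GGC (Gly): 13.7 per 1000.
Codon 3 TGC (Cys): 26.4 per 1000.
Codon 4 CGG (Arg): 5.1 per 1000.
Lowest frequency is 5.1 at codon 4.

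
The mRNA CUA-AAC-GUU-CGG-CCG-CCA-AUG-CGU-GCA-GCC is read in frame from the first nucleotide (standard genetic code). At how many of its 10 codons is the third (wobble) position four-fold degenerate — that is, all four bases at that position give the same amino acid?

8

Codon 1 CUA (Leu): third position 4-fold.
Codon 2 AAC (Asn): third position 2-fold.
Codon 3 GUU (Val): third position 4-fold.
Codon 4 CGG (Arg): third position 4-fold.
Codon 5 CCG (Pro): third position 4-fold.
Codon 6 CCA (Pro): third position 4-fold.
Codon 7 AUG (Met): third position 1-fold.
Codon 8 CGU (Arg): third position 4-fold.
Codon 9 GCA (Ala): third position 4-fold.
Codon 10 GCC (Ala): third position 4-fold.
Four-fold degenerate third positions: 8.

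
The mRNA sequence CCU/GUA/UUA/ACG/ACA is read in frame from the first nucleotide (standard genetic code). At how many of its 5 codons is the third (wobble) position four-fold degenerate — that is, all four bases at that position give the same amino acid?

4

Codon 1 CCU (Pro): third position 4-fold.
Codon 2 GUA (Val): third position 4-fold.
Codon 3 UUA (Leu): third position 2-fold.
Codon 4 ACG (Thr): third position 4-fold.
Codon 5 ACA (Thr): third position 4-fold.
Four-fold degenerate third positions: 4.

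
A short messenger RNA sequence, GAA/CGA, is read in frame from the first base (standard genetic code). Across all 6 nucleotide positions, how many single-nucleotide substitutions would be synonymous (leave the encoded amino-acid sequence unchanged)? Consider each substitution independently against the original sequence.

5

Codon 1 (GAA, Glu): 1 synonymous substitution.
Codon 2 (CGA, Arg): 4 synonymous substitutions.
Total: 1 + 4 = 5.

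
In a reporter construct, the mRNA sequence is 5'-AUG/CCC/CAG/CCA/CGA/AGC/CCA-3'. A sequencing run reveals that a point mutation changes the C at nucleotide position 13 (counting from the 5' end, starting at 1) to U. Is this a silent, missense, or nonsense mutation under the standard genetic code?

Position 13 falls in codon 5: CGA → Arg.
After the substitution the codon is UGA → Stop.
The new codon is a stop codon, so this is a nonsense mutation.

nonsense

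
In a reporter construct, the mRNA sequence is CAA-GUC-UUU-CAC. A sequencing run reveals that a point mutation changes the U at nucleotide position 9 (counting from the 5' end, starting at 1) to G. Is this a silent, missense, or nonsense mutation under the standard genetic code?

missense

Position 9 falls in codon 3: UUU → Phe.
After the substitution the codon is UUG → Leu.
Phe ≠ Leu, so this is a missense mutation.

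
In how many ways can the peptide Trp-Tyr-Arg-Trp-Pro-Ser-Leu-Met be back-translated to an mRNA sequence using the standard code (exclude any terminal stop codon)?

1728

Trp: 1 codon.
Tyr: 2 codons.
Arg: 6 codons.
Trp: 1 codon.
Pro: 4 codons.
Ser: 6 codons.
Leu: 6 codons.
Met: 1 codon.
1 × 2 × 6 × 1 × 4 × 6 × 6 × 1 = 1728.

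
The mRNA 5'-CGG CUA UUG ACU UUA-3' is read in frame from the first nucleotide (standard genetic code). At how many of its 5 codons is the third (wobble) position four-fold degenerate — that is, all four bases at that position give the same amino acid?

3

Codon 1 CGG (Arg): third position 4-fold.
Codon 2 CUA (Leu): third position 4-fold.
Codon 3 UUG (Leu): third position 2-fold.
Codon 4 ACU (Thr): third position 4-fold.
Codon 5 UUA (Leu): third position 2-fold.
Four-fold degenerate third positions: 3.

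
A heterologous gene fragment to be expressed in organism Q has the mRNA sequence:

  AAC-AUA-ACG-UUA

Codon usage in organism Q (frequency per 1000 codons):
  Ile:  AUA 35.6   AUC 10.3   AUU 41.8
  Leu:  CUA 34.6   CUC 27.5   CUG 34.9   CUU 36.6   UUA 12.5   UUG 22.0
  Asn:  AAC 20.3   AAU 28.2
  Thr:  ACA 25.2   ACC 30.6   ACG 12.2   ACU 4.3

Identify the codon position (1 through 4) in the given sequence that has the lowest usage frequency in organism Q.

Codon 1 AAC (Asn): 20.3 per 1000.
Codon 2 AUA (Ile): 35.6 per 1000.
Codon 3 ACG (Thr): 12.2 per 1000.
Codon 4 UUA (Leu): 12.5 per 1000.
Lowest frequency is 12.2 at codon 3.

3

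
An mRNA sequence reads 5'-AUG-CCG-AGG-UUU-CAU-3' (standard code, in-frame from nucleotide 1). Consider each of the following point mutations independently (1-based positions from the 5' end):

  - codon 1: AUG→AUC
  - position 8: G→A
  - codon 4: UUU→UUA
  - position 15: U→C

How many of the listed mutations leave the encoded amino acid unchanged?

Codon 1: AUG (Met) → AUC (Ile) — missense.
Codon 3: AGG (Arg) → AAG (Lys) — missense.
Codon 4: UUU (Phe) → UUA (Leu) — missense.
Codon 5: CAU (His) → CAC (His) — synonymous.
Synonymous: 1 of 4.

1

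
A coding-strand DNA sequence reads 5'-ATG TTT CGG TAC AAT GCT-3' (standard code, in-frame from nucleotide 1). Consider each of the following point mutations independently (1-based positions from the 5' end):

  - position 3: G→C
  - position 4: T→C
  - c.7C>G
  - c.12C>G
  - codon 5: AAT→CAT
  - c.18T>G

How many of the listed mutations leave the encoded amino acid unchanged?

1

Codon 1: ATG (Met) → ATC (Ile) — missense.
Codon 2: TTT (Phe) → CTT (Leu) — missense.
Codon 3: CGG (Arg) → GGG (Gly) — missense.
Codon 4: TAC (Tyr) → TAG (Stop) — nonsense.
Codon 5: AAT (Asn) → CAT (His) — missense.
Codon 6: GCT (Ala) → GCG (Ala) — synonymous.
Synonymous: 1 of 6.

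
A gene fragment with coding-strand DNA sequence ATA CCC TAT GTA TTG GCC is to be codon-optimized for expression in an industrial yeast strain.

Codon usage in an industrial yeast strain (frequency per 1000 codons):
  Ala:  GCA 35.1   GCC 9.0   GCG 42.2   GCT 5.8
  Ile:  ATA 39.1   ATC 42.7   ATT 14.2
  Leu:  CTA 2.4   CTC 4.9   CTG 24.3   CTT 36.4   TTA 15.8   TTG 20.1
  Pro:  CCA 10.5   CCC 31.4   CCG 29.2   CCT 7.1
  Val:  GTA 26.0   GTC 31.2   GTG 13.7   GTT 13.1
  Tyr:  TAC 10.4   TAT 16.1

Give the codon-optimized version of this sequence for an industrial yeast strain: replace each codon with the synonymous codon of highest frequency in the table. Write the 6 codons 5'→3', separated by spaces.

Codon 1 (Ile): best is ATC at 42.7.
Codon 2 (Pro): best is CCC at 31.4.
Codon 3 (Tyr): best is TAT at 16.1.
Codon 4 (Val): best is GTC at 31.2.
Codon 5 (Leu): best is CTT at 36.4.
Codon 6 (Ala): best is GCG at 42.2.

ATC CCC TAT GTC CTT GCG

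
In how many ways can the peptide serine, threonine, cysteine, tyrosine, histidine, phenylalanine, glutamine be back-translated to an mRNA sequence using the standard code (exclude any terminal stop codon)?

Ser: 6 codons.
Thr: 4 codons.
Cys: 2 codons.
Tyr: 2 codons.
His: 2 codons.
Phe: 2 codons.
Gln: 2 codons.
6 × 4 × 2 × 2 × 2 × 2 × 2 = 768.

768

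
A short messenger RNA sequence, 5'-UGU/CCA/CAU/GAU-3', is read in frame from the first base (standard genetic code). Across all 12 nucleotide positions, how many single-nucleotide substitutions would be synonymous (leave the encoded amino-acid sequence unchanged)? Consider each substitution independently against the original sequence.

6

Codon 1 (UGU, Cys): 1 synonymous substitution.
Codon 2 (CCA, Pro): 3 synonymous substitutions.
Codon 3 (CAU, His): 1 synonymous substitution.
Codon 4 (GAU, Asp): 1 synonymous substitution.
Total: 1 + 3 + 1 + 1 = 6.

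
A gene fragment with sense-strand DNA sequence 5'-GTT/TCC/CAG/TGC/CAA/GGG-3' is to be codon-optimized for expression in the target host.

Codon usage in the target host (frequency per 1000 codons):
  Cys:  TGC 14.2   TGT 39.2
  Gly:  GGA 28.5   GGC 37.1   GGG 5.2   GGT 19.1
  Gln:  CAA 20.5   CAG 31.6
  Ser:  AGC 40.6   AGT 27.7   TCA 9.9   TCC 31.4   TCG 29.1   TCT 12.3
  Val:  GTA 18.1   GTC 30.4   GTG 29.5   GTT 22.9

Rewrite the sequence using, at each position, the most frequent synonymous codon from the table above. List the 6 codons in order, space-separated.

GTC AGC CAG TGT CAG GGC

Codon 1 (Val): best is GTC at 30.4.
Codon 2 (Ser): best is AGC at 40.6.
Codon 3 (Gln): best is CAG at 31.6.
Codon 4 (Cys): best is TGT at 39.2.
Codon 5 (Gln): best is CAG at 31.6.
Codon 6 (Gly): best is GGC at 37.1.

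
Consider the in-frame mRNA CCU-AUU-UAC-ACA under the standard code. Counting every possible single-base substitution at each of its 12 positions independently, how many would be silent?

9

Codon 1 (CCU, Pro): 3 synonymous substitutions.
Codon 2 (AUU, Ile): 2 synonymous substitutions.
Codon 3 (UAC, Tyr): 1 synonymous substitution.
Codon 4 (ACA, Thr): 3 synonymous substitutions.
Total: 3 + 2 + 1 + 3 = 9.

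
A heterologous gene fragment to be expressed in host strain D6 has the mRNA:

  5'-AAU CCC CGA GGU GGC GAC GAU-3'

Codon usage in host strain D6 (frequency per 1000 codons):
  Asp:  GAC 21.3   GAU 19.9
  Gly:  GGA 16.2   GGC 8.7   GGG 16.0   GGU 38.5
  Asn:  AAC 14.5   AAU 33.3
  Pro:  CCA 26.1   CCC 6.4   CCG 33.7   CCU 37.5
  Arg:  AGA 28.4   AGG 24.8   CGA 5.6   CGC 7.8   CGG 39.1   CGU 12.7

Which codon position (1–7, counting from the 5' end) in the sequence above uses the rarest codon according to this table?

Codon 1 AAU (Asn): 33.3 per 1000.
Codon 2 CCC (Pro): 6.4 per 1000.
Codon 3 CGA (Arg): 5.6 per 1000.
Codon 4 GGU (Gly): 38.5 per 1000.
Codon 5 GGC (Gly): 8.7 per 1000.
Codon 6 GAC (Asp): 21.3 per 1000.
Codon 7 GAU (Asp): 19.9 per 1000.
Lowest frequency is 5.6 at codon 3.

3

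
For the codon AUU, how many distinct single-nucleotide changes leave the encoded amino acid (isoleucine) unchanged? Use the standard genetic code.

2

Position 1: none → 0 synonymous.
Position 2: none → 0 synonymous.
Position 3: AUC, AUA → 2 synonymous.
Total: 0 + 0 + 2 = 2.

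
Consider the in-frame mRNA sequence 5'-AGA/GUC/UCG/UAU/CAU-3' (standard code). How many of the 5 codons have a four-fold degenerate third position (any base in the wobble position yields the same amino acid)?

2

Codon 1 AGA (Arg): third position 2-fold.
Codon 2 GUC (Val): third position 4-fold.
Codon 3 UCG (Ser): third position 4-fold.
Codon 4 UAU (Tyr): third position 2-fold.
Codon 5 CAU (His): third position 2-fold.
Four-fold degenerate third positions: 2.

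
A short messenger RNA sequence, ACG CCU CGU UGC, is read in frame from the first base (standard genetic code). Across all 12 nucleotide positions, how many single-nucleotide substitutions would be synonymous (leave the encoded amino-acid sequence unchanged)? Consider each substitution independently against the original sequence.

10

Codon 1 (ACG, Thr): 3 synonymous substitutions.
Codon 2 (CCU, Pro): 3 synonymous substitutions.
Codon 3 (CGU, Arg): 3 synonymous substitutions.
Codon 4 (UGC, Cys): 1 synonymous substitution.
Total: 3 + 3 + 3 + 1 = 10.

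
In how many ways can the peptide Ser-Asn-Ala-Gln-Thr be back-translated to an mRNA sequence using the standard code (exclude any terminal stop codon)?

384

Ser: 6 codons.
Asn: 2 codons.
Ala: 4 codons.
Gln: 2 codons.
Thr: 4 codons.
6 × 2 × 4 × 2 × 4 = 384.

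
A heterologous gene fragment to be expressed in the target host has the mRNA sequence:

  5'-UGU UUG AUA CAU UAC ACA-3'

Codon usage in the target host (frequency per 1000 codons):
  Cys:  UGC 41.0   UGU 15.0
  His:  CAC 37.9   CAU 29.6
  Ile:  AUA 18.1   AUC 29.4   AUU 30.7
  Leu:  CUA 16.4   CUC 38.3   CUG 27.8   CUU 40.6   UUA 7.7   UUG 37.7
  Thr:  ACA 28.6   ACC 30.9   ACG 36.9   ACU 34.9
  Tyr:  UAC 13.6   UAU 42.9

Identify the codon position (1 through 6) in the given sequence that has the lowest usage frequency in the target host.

Codon 1 UGU (Cys): 15.0 per 1000.
Codon 2 UUG (Leu): 37.7 per 1000.
Codon 3 AUA (Ile): 18.1 per 1000.
Codon 4 CAU (His): 29.6 per 1000.
Codon 5 UAC (Tyr): 13.6 per 1000.
Codon 6 ACA (Thr): 28.6 per 1000.
Lowest frequency is 13.6 at codon 5.

5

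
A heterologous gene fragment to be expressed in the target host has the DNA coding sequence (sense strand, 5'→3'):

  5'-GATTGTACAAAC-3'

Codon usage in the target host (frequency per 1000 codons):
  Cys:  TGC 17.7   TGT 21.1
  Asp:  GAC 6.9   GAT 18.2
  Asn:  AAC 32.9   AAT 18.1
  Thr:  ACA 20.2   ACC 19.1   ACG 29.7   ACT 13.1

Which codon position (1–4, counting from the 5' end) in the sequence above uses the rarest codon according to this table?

Codon 1 GAT (Asp): 18.2 per 1000.
Codon 2 TGT (Cys): 21.1 per 1000.
Codon 3 ACA (Thr): 20.2 per 1000.
Codon 4 AAC (Asn): 32.9 per 1000.
Lowest frequency is 18.2 at codon 1.

1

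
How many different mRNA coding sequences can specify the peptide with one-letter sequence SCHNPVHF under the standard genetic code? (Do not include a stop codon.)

3072

Ser: 6 codons.
Cys: 2 codons.
His: 2 codons.
Asn: 2 codons.
Pro: 4 codons.
Val: 4 codons.
His: 2 codons.
Phe: 2 codons.
6 × 2 × 2 × 2 × 4 × 4 × 2 × 2 = 3072.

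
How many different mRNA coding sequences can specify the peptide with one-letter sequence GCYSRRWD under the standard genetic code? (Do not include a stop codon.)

Gly: 4 codons.
Cys: 2 codons.
Tyr: 2 codons.
Ser: 6 codons.
Arg: 6 codons.
Arg: 6 codons.
Trp: 1 codon.
Asp: 2 codons.
4 × 2 × 2 × 6 × 6 × 6 × 1 × 2 = 6912.

6912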